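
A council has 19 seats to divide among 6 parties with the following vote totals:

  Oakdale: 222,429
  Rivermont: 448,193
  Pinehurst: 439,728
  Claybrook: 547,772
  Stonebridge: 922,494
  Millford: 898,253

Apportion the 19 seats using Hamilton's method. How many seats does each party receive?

Oakdale 1, Rivermont 3, Pinehurst 2, Claybrook 3, Stonebridge 5, Millford 5

Total 3478869; standard divisor 3478869/19 ≈ 183098.368.
Standard quotas: Oakdale 1.2148, Rivermont 2.4478, Pinehurst 2.4016, Claybrook 2.9917, Stonebridge 5.0382, Millford 4.9058.
Lower quotas: Oakdale 1, Rivermont 2, Pinehurst 2, Claybrook 2, Stonebridge 5, Millford 4 (sum 16, leaving 3 seats).
Remainders in descending order: Claybrook 0.9917, Millford 0.9058, Rivermont 0.4478, Pinehurst 0.4016, Oakdale 0.2148, Stonebridge 0.0382.
Largest remainders: Claybrook, Millford, Rivermont receive the extra seats.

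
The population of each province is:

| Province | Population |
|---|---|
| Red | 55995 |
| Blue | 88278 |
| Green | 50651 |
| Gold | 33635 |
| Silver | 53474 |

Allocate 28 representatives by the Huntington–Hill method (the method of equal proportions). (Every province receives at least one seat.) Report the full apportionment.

Red=6; Blue=9; Green=5; Gold=3; Silver=5

With divisor 9993: modified quotas Red 5.603, Blue 8.834, Green 5.069, Gold 3.366, Silver 5.351.
Geometric-mean thresholds: Red √(5·6)=5.477, Blue √(8·9)=8.485, Green √(5·6)=5.477, Gold √(3·4)=3.464, Silver √(5·6)=5.477.
Each quota rounded against its threshold gives Red 6, Blue 9, Green 5, Gold 3, Silver 5 (total 28).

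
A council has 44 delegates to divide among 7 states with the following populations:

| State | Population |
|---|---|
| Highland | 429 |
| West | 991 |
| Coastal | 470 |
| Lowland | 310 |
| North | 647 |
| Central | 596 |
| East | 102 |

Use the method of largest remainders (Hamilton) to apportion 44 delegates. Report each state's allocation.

Standard divisor: 3545 ÷ 44 ≈ 80.568.
Standard quotas: Highland 5.325, West 12.300, Coastal 5.834, Lowland 3.848, North 8.030, Central 7.397, East 1.266.
Lower quotas: Highland 5, West 12, Coastal 5, Lowland 3, North 8, Central 7, East 1 (sum 41, leaving 3 seats).
Remainders in descending order: Lowland 0.848, Coastal 0.834, Central 0.397, Highland 0.325, West 0.300, East 0.266, North 0.030.
Largest remainders: Lowland, Coastal, Central receive the extra seats.

Highland=5, West=12, Coastal=6, Lowland=4, North=8, Central=8, East=1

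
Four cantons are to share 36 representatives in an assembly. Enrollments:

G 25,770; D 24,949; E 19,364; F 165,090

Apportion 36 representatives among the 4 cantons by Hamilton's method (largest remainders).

G 4, D 4, E 3, F 25

The standard divisor is 235173/36 ≈ 6532.583.
Standard quotas: G 3.9448, D 3.8192, E 2.9642, F 25.2718.
Lower quotas: G 3, D 3, E 2, F 25 (sum 33, leaving 3 seats).
Remainders in descending order: E 0.9642, G 0.9448, D 0.8192, F 0.2718.
Largest remainders: E, G, D receive the extra seats.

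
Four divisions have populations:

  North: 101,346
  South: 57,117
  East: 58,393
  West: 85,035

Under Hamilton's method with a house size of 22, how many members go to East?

4

Standard divisor: 301891 ÷ 22 ≈ 13722.318.
Standard quotas: North 7.3855, South 4.1623, East 4.2553, West 6.1968.
Lower quotas: North 7, South 4, East 4, West 6 (sum 21, leaving 1 seat).
Remainders in descending order: North 0.3855, East 0.2553, West 0.1968, South 0.1623.
The surplus seat goes to North.
East receives 4.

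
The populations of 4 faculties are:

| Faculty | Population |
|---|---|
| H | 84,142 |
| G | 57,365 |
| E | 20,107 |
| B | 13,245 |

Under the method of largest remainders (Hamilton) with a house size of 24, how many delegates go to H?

11

The standard divisor is 174859/24 ≈ 7285.792.
Standard quotas: H 11.5488, G 7.8735, E 2.7598, B 1.8179.
Lower quotas: H 11, G 7, E 2, B 1 (sum 21, leaving 3 seats).
Remainders in descending order: G 0.8735, B 0.8179, E 0.7598, H 0.5488.
The surplus seats go to G, B, E.
H receives 11.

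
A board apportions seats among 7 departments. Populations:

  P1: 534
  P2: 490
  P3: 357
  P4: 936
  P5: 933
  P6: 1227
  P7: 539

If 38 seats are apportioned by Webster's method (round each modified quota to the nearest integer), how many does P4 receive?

7

Standard divisor 5016/38 ≈ 132; standard quotas: P1 4.045, P2 3.712, P3 2.705, P4 7.091, P5 7.068, P6 9.295, P7 4.083.
Rounding to the nearest integer gives P1 4, P2 4, P3 3, P4 7, P5 7, P6 9, P7 4 — total 38, matching the house size, so no adjustment is needed.
P4 receives 7.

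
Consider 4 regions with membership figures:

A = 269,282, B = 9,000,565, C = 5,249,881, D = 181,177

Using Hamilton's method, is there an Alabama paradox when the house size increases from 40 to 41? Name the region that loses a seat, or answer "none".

At 40 seats: A 1, B 24, C 14, D 1.
At 41 seats: A 1, B 25, C 15, D 0.
D drops from 1 to 0.

D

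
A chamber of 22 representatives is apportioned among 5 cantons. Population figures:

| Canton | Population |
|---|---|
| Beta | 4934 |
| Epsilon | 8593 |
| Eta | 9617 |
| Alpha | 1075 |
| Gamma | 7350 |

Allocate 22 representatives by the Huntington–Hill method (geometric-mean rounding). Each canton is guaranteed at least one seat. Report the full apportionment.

With divisor 1454: modified quotas Beta 3.393, Epsilon 5.910, Eta 6.614, Alpha 0.739, Gamma 5.055.
Geometric-mean thresholds: Beta √(3·4)=3.464, Epsilon √(5·6)=5.477, Eta √(6·7)=6.481, Alpha (min 1), Gamma √(5·6)=5.477.
Each quota rounded against its threshold gives Beta 3, Epsilon 6, Eta 7, Alpha 1, Gamma 5 (total 22).

Beta 3; Epsilon 6; Eta 7; Alpha 1; Gamma 5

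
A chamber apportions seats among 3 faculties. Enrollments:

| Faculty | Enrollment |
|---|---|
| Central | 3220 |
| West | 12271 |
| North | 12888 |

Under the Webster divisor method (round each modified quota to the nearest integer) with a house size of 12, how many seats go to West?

5

Standard divisor 28379/12 ≈ 2364.917; standard quotas: Central 1.362, West 5.189, North 5.450.
Rounding to the nearest integer gives 1, 5, 5 = 11 seats, so the divisor must be adjusted.
With modified divisor 2300: modified quotas Central 1.400, West 5.335, North 5.603.
Rounding to the nearest integer: Central 1, West 5, North 6 (total 12).
West receives 5.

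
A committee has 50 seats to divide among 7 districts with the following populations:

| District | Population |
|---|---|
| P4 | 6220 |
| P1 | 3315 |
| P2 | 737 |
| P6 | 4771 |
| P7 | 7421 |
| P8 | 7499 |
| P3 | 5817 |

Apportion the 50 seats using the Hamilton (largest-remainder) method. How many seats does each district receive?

Total 35780; standard divisor 35780/50 ≈ 715.6.
Standard quotas: P4 8.6920, P1 4.6325, P2 1.0299, P6 6.6671, P7 10.3703, P8 10.4793, P3 8.1288.
Lower quotas: P4 8, P1 4, P2 1, P6 6, P7 10, P8 10, P3 8 (sum 47, leaving 3 seats).
Remainders in descending order: P4 0.6920, P6 0.6671, P1 0.6325, P8 0.4793, P7 0.3703, P3 0.1288, P2 0.0299.
Largest remainders: P4, P6, P1 receive the extra seats.

P4: 9, P1: 5, P2: 1, P6: 7, P7: 10, P8: 10, P3: 8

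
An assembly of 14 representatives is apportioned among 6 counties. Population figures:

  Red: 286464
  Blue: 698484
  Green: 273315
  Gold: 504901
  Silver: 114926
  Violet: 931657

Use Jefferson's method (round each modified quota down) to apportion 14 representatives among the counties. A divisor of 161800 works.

Red: 1, Blue: 4, Green: 1, Gold: 3, Silver: 0, Violet: 5

With modified divisor 161800: modified quotas Red 1.770, Blue 4.317, Green 1.689, Gold 3.121, Silver 0.710, Violet 5.758.
Rounding down: Red 1, Blue 4, Green 1, Gold 3, Silver 0, Violet 5 (total 14).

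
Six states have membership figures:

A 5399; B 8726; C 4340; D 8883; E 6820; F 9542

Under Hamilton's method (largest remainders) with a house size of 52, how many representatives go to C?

5

Standard divisor: 43710 ÷ 52 ≈ 840.577.
Standard quotas: A 6.4230, B 10.3810, C 5.1631, D 10.5677, E 8.1135, F 11.3517.
Lower quotas: A 6, B 10, C 5, D 10, E 8, F 11 (sum 50, leaving 2 seats).
Remainders in descending order: D 0.5677, A 0.4230, B 0.3810, F 0.3517, C 0.1631, E 0.1135.
Largest remainders: D, A receive the extra seats.
C receives 5.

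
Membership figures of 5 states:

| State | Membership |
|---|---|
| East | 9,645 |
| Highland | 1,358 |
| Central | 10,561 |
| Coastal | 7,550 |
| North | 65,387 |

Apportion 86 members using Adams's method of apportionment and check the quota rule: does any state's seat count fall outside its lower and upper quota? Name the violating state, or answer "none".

North

Standard quotas: East 8.777, Highland 1.236, Central 9.611, Coastal 6.871, North 59.505.
Adams allocation: East 9, Highland 2, Central 10, Coastal 7, North 58.
North has quota 59.505 (lower 59, upper 60) but receives 58 — outside the quota interval.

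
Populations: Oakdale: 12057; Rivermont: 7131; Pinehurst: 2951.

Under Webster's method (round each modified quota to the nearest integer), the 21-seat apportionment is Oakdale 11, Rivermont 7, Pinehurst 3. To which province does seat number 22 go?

Oakdale

Priority for the next seat is population ÷ (current seats + 0.5).
Priorities: Oakdale 1048.435, Rivermont 950.800, Pinehurst 843.143.
Highest priority: Oakdale.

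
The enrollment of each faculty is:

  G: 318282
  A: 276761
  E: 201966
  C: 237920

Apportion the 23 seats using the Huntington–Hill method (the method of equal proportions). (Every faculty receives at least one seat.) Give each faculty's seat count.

G: 7, A: 6, E: 5, C: 5

With divisor 44300: modified quotas G 7.185, A 6.247, E 4.559, C 5.371.
Geometric-mean thresholds: G √(7·8)=7.483, A √(6·7)=6.481, E √(4·5)=4.472, C √(5·6)=5.477.
Each quota rounded against its threshold gives G 7, A 6, E 5, C 5 (total 23).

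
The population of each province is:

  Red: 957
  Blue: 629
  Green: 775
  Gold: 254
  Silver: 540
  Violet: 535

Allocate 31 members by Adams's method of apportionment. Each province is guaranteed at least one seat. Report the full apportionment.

Red 8; Blue 5; Green 6; Gold 2; Silver 5; Violet 5

Standard divisor 3690/31 ≈ 119.032; standard quotas: Red 8.040, Blue 5.284, Green 6.511, Gold 2.134, Silver 4.537, Violet 4.495.
Rounding up gives 9, 6, 7, 3, 5, 5 = 35 seats, so the divisor must be adjusted.
With modified divisor 130: modified quotas Red 7.362, Blue 4.838, Green 5.962, Gold 1.954, Silver 4.154, Violet 4.115.
Rounding up: Red 8, Blue 5, Green 6, Gold 2, Silver 5, Violet 5 (total 31).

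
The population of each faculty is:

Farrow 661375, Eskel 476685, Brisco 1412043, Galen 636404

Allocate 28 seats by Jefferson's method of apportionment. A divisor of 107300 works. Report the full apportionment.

Farrow 6, Eskel 4, Brisco 13, Galen 5

With modified divisor 107300: modified quotas Farrow 6.164, Eskel 4.443, Brisco 13.160, Galen 5.931.
Rounding down: Farrow 6, Eskel 4, Brisco 13, Galen 5 (total 28).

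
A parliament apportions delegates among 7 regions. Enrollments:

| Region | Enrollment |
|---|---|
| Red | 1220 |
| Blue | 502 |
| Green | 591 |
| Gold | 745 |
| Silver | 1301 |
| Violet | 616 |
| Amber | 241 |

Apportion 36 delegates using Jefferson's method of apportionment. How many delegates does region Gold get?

Standard divisor 5216/36 ≈ 144.889; standard quotas: Red 8.420, Blue 3.465, Green 4.079, Gold 5.142, Silver 8.979, Violet 4.252, Amber 1.663.
Rounding down gives 8, 3, 4, 5, 8, 4, 1 = 33 seats, so the divisor must be adjusted.
With modified divisor 128: modified quotas Red 9.531, Blue 3.922, Green 4.617, Gold 5.820, Silver 10.164, Violet 4.812, Amber 1.883.
Rounding down: Red 9, Blue 3, Green 4, Gold 5, Silver 10, Violet 4, Amber 1 (total 36).
Gold receives 5.

5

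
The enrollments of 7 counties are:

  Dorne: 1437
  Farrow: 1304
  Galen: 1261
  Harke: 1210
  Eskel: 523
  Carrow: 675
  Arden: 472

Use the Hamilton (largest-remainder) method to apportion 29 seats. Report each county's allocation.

Standard divisor: 6882 ÷ 29 ≈ 237.31.
Standard quotas: Dorne 6.055, Farrow 5.495, Galen 5.314, Harke 5.099, Eskel 2.204, Carrow 2.844, Arden 1.989.
Lower quotas: Dorne 6, Farrow 5, Galen 5, Harke 5, Eskel 2, Carrow 2, Arden 1 (sum 26, leaving 3 seats).
Remainders in descending order: Arden 0.989, Carrow 0.844, Farrow 0.495, Galen 0.314, Eskel 0.204, Harke 0.099, Dorne 0.055.
The surplus seats go to Arden, Carrow, Farrow.

Dorne: 6, Farrow: 6, Galen: 5, Harke: 5, Eskel: 2, Carrow: 3, Arden: 2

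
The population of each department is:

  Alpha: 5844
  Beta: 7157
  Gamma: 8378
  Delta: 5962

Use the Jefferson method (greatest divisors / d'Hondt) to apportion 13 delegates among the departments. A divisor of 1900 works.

With modified divisor 1900: modified quotas Alpha 3.076, Beta 3.767, Gamma 4.409, Delta 3.138.
Rounding down: Alpha 3, Beta 3, Gamma 4, Delta 3 (total 13).

Alpha=3, Beta=3, Gamma=4, Delta=3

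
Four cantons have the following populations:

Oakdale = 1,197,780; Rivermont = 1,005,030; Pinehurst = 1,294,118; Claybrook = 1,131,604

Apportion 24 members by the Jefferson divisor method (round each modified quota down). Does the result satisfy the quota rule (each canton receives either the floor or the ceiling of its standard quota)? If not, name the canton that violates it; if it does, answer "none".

Standard quotas: Oakdale 6.211, Rivermont 5.211, Pinehurst 6.710, Claybrook 5.868.
Jefferson allocation: Oakdale 6, Rivermont 5, Pinehurst 7, Claybrook 6.
Every allocation lies between the lower and upper quota.

none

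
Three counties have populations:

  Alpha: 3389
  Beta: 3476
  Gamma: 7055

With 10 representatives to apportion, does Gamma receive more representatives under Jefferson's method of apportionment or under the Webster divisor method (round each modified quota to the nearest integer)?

Jefferson: Alpha 2, Beta 2, Gamma 6.
Webster: Alpha 2, Beta 3, Gamma 5.
Gamma gets 6 under Jefferson and 5 under Webster.

Jefferson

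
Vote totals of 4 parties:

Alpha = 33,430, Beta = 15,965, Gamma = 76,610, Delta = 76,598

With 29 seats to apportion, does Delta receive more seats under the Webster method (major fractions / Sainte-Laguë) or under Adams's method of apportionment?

Webster

Webster: Alpha 5, Beta 2, Gamma 11, Delta 11.
Adams: Alpha 5, Beta 3, Gamma 11, Delta 10.
Delta gets 11 under Webster and 10 under Adams.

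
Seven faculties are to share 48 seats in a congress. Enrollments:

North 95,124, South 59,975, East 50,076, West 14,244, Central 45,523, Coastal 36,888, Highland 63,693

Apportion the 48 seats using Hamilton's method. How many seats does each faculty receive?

North=12, South=8, East=7, West=2, Central=6, Coastal=5, Highland=8

Total 365523; standard divisor 365523/48 ≈ 7615.062.
Standard quotas: North 12.4916, South 7.8758, East 6.5759, West 1.8705, Central 5.9780, Coastal 4.8441, Highland 8.3641.
Lower quotas: North 12, South 7, East 6, West 1, Central 5, Coastal 4, Highland 8 (sum 43, leaving 5 seats).
Remainders in descending order: Central 0.9780, South 0.8758, West 0.8705, Coastal 0.8441, East 0.5759, North 0.4916, Highland 0.3641.
The surplus seats go to Central, South, West, Coastal, East.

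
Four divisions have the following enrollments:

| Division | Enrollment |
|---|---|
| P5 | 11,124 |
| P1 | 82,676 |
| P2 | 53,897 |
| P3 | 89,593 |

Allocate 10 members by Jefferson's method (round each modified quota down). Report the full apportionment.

P5 0, P1 4, P2 2, P3 4

Standard divisor 237290/10 ≈ 23729; standard quotas: P5 0.469, P1 3.484, P2 2.271, P3 3.776.
Rounding down gives 0, 3, 2, 3 = 8 seats, so the divisor must be adjusted.
With modified divisor 19300: modified quotas P5 0.576, P1 4.284, P2 2.793, P3 4.642.
Rounding down: P5 0, P1 4, P2 2, P3 4 (total 10).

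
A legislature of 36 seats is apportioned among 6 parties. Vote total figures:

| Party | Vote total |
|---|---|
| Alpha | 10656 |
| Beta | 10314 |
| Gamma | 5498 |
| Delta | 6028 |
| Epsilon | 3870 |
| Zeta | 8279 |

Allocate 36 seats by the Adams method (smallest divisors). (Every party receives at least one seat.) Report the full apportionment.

Alpha 8; Beta 8; Gamma 5; Delta 5; Epsilon 3; Zeta 7

Standard divisor 44645/36 ≈ 1240.139; standard quotas: Alpha 8.593, Beta 8.317, Gamma 4.433, Delta 4.861, Epsilon 3.121, Zeta 6.676.
Rounding up gives 9, 9, 5, 5, 4, 7 = 39 seats, so the divisor must be adjusted.
With modified divisor 1350: modified quotas Alpha 7.893, Beta 7.640, Gamma 4.073, Delta 4.465, Epsilon 2.867, Zeta 6.133.
Rounding up: Alpha 8, Beta 8, Gamma 5, Delta 5, Epsilon 3, Zeta 7 (total 36).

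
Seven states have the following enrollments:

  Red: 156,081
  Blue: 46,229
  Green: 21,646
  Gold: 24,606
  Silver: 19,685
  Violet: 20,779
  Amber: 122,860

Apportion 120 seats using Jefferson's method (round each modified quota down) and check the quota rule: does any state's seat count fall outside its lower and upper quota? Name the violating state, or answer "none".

Red

Standard quotas: Red 45.473, Blue 13.468, Green 6.306, Gold 7.169, Silver 5.735, Violet 6.054, Amber 35.794.
Jefferson allocation: Red 47, Blue 13, Green 6, Gold 7, Silver 5, Violet 6, Amber 36.
Red has quota 45.473 (lower 45, upper 46) but receives 47 — outside the quota interval.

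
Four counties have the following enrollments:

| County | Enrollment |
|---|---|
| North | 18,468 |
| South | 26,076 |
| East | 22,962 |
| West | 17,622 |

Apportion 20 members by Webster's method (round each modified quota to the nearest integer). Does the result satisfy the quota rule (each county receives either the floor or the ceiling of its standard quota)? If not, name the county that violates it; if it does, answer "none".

none

Standard quotas: North 4.339, South 6.126, East 5.395, West 4.140.
Webster allocation: North 4, South 6, East 6, West 4.
Every allocation lies between the lower and upper quota.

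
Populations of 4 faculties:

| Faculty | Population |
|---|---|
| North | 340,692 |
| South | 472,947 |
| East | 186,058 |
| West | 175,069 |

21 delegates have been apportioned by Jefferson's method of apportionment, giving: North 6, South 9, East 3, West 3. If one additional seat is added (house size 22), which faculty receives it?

North

Priority for the next seat is population ÷ (current seats + 1).
Priorities: North 48670.286, South 47294.700, East 46514.500, West 43767.250.
Highest priority: North.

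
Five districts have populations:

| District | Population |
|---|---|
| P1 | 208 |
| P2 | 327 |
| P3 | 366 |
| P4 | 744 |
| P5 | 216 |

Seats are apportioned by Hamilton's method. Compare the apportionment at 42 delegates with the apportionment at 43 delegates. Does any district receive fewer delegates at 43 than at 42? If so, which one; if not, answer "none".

none

At 42 seats: P1 5, P2 7, P3 8, P4 17, P5 5.
At 43 seats: P1 5, P2 8, P3 8, P4 17, P5 5.
No district's allocation decreased.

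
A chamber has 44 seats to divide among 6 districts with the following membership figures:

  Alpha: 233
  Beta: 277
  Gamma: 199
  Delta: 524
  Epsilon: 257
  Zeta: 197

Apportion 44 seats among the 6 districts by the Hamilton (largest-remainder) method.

Total 1687; standard divisor 1687/44 ≈ 38.341.
Standard quotas: Alpha 6.077, Beta 7.225, Gamma 5.190, Delta 13.667, Epsilon 6.703, Zeta 5.138.
Lower quotas: Alpha 6, Beta 7, Gamma 5, Delta 13, Epsilon 6, Zeta 5 (sum 42, leaving 2 seats).
Remainders in descending order: Epsilon 0.703, Delta 0.667, Beta 0.225, Gamma 0.190, Zeta 0.138, Alpha 0.077.
The surplus seats go to Epsilon, Delta.

Alpha: 6, Beta: 7, Gamma: 5, Delta: 14, Epsilon: 7, Zeta: 5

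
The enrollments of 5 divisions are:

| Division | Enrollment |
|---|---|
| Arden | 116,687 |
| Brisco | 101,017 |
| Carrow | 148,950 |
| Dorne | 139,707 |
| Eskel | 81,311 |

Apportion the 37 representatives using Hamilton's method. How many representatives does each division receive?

Standard divisor: 587672 ÷ 37 ≈ 15883.027.
Standard quotas: Arden 7.3466, Brisco 6.3601, Carrow 9.3779, Dorne 8.7960, Eskel 5.1194.
Lower quotas: Arden 7, Brisco 6, Carrow 9, Dorne 8, Eskel 5 (sum 35, leaving 2 seats).
Remainders in descending order: Dorne 0.7960, Carrow 0.3779, Brisco 0.3601, Arden 0.3466, Eskel 0.1194.
The surplus seats go to Dorne, Carrow.

Arden: 7; Brisco: 6; Carrow: 10; Dorne: 9; Eskel: 5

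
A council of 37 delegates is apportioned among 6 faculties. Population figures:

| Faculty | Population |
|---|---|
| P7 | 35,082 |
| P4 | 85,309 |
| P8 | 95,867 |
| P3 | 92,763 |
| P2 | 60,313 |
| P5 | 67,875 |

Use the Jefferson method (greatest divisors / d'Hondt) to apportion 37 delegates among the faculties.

Standard divisor 437209/37 ≈ 11816.459; standard quotas: P7 2.969, P4 7.220, P8 8.113, P3 7.850, P2 5.104, P5 5.744.
Rounding down gives 2, 7, 8, 7, 5, 5 = 34 seats, so the divisor must be adjusted.
With modified divisor 11000: modified quotas P7 3.189, P4 7.755, P8 8.715, P3 8.433, P2 5.483, P5 6.170.
Rounding down: P7 3, P4 7, P8 8, P3 8, P2 5, P5 6 (total 37).

P7 3, P4 7, P8 8, P3 8, P2 5, P5 6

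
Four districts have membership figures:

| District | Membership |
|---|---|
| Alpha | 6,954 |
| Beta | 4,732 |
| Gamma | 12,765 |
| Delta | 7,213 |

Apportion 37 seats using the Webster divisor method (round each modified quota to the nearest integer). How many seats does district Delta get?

8

Standard divisor 31664/37 ≈ 855.784; standard quotas: Alpha 8.126, Beta 5.529, Gamma 14.916, Delta 8.429.
Rounding to the nearest integer gives Alpha 8, Beta 6, Gamma 15, Delta 8 — total 37, matching the house size, so no adjustment is needed.
Delta receives 8.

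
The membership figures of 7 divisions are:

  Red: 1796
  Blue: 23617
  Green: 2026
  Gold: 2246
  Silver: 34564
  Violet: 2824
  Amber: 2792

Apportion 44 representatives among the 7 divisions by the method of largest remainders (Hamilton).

Red: 1, Blue: 15, Green: 1, Gold: 1, Silver: 22, Violet: 2, Amber: 2

Total 69865; standard divisor 69865/44 ≈ 1587.841.
Standard quotas: Red 1.1311, Blue 14.8737, Green 1.2759, Gold 1.4145, Silver 21.7679, Violet 1.7785, Amber 1.7584.
Lower quotas: Red 1, Blue 14, Green 1, Gold 1, Silver 21, Violet 1, Amber 1 (sum 40, leaving 4 seats).
Remainders in descending order: Blue 0.8737, Violet 0.7785, Silver 0.7679, Amber 0.7584, Gold 0.4145, Green 0.2759, Red 0.1311.
The surplus seats go to Blue, Violet, Silver, Amber.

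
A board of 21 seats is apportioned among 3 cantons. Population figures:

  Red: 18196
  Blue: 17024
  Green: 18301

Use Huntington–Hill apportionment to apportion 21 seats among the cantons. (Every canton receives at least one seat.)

With divisor 2536: modified quotas Red 7.175, Blue 6.713, Green 7.216.
Geometric-mean thresholds: Red √(7·8)=7.483, Blue √(6·7)=6.481, Green √(7·8)=7.483.
Each quota rounded against its threshold gives Red 7, Blue 7, Green 7 (total 21).

Red=7, Blue=7, Green=7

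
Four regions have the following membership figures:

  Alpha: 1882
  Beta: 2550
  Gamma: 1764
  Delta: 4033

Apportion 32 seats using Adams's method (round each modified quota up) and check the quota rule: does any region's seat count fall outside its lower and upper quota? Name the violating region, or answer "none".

none

Standard quotas: Alpha 5.888, Beta 7.977, Gamma 5.518, Delta 12.617.
Adams allocation: Alpha 6, Beta 8, Gamma 6, Delta 12.
Every allocation lies between the lower and upper quota.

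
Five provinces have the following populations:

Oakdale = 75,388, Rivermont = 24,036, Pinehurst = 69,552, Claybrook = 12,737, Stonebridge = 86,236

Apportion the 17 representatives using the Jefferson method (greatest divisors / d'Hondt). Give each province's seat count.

Oakdale=5; Rivermont=1; Pinehurst=5; Claybrook=0; Stonebridge=6

Standard divisor 267949/17 ≈ 15761.706; standard quotas: Oakdale 4.783, Rivermont 1.525, Pinehurst 4.413, Claybrook 0.808, Stonebridge 5.471.
Rounding down gives 4, 1, 4, 0, 5 = 14 seats, so the divisor must be adjusted.
With modified divisor 13300: modified quotas Oakdale 5.668, Rivermont 1.807, Pinehurst 5.229, Claybrook 0.958, Stonebridge 6.484.
Rounding down: Oakdale 5, Rivermont 1, Pinehurst 5, Claybrook 0, Stonebridge 6 (total 17).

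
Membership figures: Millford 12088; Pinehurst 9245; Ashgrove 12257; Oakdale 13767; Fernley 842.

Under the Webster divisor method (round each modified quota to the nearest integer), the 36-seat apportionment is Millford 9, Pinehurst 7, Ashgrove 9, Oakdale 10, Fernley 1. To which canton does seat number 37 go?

Oakdale

Priority for the next seat is population ÷ (current seats + 0.5).
Priorities: Millford 1272.421, Pinehurst 1232.667, Ashgrove 1290.211, Oakdale 1311.143, Fernley 561.333.
Highest priority: Oakdale.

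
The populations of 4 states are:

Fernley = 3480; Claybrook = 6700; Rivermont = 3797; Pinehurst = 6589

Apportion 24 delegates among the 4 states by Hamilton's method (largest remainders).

Total 20566; standard divisor 20566/24 ≈ 856.917.
Standard quotas: Fernley 4.0611, Claybrook 7.8187, Rivermont 4.4310, Pinehurst 7.6892.
Lower quotas: Fernley 4, Claybrook 7, Rivermont 4, Pinehurst 7 (sum 22, leaving 2 seats).
Remainders in descending order: Claybrook 0.8187, Pinehurst 0.6892, Rivermont 0.4310, Fernley 0.0611.
Largest remainders: Claybrook, Pinehurst receive the extra seats.

Fernley 4, Claybrook 8, Rivermont 4, Pinehurst 8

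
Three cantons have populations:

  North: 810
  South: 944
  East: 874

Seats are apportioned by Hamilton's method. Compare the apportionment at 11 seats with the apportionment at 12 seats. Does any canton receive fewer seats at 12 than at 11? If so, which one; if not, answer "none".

At 11 seats: North 3, South 4, East 4.
At 12 seats: North 4, South 4, East 4.
No canton's allocation decreased.

none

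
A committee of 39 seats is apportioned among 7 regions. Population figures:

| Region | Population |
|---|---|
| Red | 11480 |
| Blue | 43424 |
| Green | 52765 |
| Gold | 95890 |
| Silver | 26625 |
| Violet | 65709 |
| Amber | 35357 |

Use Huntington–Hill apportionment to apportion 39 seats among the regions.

Red 1; Blue 5; Green 6; Gold 12; Silver 3; Violet 8; Amber 4

With divisor 8244: modified quotas Red 1.393, Blue 5.267, Green 6.400, Gold 11.631, Silver 3.230, Violet 7.971, Amber 4.289.
Geometric-mean thresholds: Red √(1·2)=1.414, Blue √(5·6)=5.477, Green √(6·7)=6.481, Gold √(11·12)=11.489, Silver √(3·4)=3.464, Violet √(7·8)=7.483, Amber √(4·5)=4.472.
Each quota rounded against its threshold gives Red 1, Blue 5, Green 6, Gold 12, Silver 3, Violet 8, Amber 4 (total 39).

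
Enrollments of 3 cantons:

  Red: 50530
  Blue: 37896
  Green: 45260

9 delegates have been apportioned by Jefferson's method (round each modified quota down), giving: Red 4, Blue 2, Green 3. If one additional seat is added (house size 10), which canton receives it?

Priority for the next seat is population ÷ (current seats + 1).
Priorities: Red 10106.000, Blue 12632.000, Green 11315.000.
Highest priority: Blue.

Blue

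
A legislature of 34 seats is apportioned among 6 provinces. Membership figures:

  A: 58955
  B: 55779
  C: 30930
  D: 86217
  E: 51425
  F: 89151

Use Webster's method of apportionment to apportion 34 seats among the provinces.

Standard divisor 372457/34 ≈ 10954.618; standard quotas: A 5.382, B 5.092, C 2.823, D 7.870, E 4.694, F 8.138.
Rounding to the nearest integer gives A 5, B 5, C 3, D 8, E 5, F 8 — total 34, matching the house size, so no adjustment is needed.

A 5; B 5; C 3; D 8; E 5; F 8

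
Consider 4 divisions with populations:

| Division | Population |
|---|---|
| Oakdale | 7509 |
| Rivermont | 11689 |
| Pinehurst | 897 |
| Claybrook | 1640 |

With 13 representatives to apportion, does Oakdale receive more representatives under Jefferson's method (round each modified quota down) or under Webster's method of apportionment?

Jefferson

Jefferson: Oakdale 5, Rivermont 7, Pinehurst 0, Claybrook 1.
Webster: Oakdale 4, Rivermont 7, Pinehurst 1, Claybrook 1.
Oakdale gets 5 under Jefferson and 4 under Webster.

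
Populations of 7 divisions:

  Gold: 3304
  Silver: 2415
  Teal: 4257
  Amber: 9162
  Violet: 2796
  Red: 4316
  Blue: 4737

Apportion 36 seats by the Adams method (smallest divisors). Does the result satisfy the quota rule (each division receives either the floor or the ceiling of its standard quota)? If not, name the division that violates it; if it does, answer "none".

none

Standard quotas: Gold 3.839, Silver 2.806, Teal 4.946, Amber 10.644, Violet 3.248, Red 5.014, Blue 5.503.
Adams allocation: Gold 4, Silver 3, Teal 5, Amber 10, Violet 3, Red 5, Blue 6.
Every allocation lies between the lower and upper quota.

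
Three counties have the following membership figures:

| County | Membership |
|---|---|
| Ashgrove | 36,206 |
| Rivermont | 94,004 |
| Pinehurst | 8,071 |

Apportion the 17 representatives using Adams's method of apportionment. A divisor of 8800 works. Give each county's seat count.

Ashgrove 5, Rivermont 11, Pinehurst 1

With modified divisor 8800: modified quotas Ashgrove 4.114, Rivermont 10.682, Pinehurst 0.917.
Rounding up: Ashgrove 5, Rivermont 11, Pinehurst 1 (total 17).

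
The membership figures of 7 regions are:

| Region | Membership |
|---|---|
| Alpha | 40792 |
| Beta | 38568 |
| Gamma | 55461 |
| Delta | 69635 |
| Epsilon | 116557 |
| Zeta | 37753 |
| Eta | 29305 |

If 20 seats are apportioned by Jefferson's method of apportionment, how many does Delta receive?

4

Standard divisor 388071/20 ≈ 19403.55; standard quotas: Alpha 2.102, Beta 1.988, Gamma 2.858, Delta 3.589, Epsilon 6.007, Zeta 1.946, Eta 1.510.
Rounding down gives 2, 1, 2, 3, 6, 1, 1 = 16 seats, so the divisor must be adjusted.
With modified divisor 17000: modified quotas Alpha 2.400, Beta 2.269, Gamma 3.262, Delta 4.096, Epsilon 6.856, Zeta 2.221, Eta 1.724.
Rounding down: Alpha 2, Beta 2, Gamma 3, Delta 4, Epsilon 6, Zeta 2, Eta 1 (total 20).
Delta receives 4.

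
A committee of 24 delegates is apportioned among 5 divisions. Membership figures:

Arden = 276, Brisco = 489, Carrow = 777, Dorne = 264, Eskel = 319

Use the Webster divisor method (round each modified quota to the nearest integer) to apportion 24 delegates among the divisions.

Standard divisor 2125/24 ≈ 88.542; standard quotas: Arden 3.117, Brisco 5.523, Carrow 8.776, Dorne 2.982, Eskel 3.603.
Rounding to the nearest integer gives 3, 6, 9, 3, 4 = 25 seats, so the divisor must be adjusted.
With modified divisor 90: modified quotas Arden 3.067, Brisco 5.433, Carrow 8.633, Dorne 2.933, Eskel 3.544.
Rounding to the nearest integer: Arden 3, Brisco 5, Carrow 9, Dorne 3, Eskel 4 (total 24).

Arden: 3, Brisco: 5, Carrow: 9, Dorne: 3, Eskel: 4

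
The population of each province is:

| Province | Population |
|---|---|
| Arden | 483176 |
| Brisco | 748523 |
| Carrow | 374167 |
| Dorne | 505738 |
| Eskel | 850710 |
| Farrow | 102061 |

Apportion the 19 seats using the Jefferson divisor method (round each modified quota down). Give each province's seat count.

Standard divisor 3064375/19 ≈ 161282.895; standard quotas: Arden 2.996, Brisco 4.641, Carrow 2.320, Dorne 3.136, Eskel 5.275, Farrow 0.633.
Rounding down gives 2, 4, 2, 3, 5, 0 = 16 seats, so the divisor must be adjusted.
With modified divisor 134100: modified quotas Arden 3.603, Brisco 5.582, Carrow 2.790, Dorne 3.771, Eskel 6.344, Farrow 0.761.
Rounding down: Arden 3, Brisco 5, Carrow 2, Dorne 3, Eskel 6, Farrow 0 (total 19).

Arden 3, Brisco 5, Carrow 2, Dorne 3, Eskel 6, Farrow 0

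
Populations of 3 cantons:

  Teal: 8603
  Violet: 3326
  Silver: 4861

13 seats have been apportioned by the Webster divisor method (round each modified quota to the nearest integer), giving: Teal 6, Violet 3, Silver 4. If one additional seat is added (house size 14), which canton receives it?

Teal

Priority for the next seat is population ÷ (current seats + 0.5).
Priorities: Teal 1323.538, Violet 950.286, Silver 1080.222.
Highest priority: Teal.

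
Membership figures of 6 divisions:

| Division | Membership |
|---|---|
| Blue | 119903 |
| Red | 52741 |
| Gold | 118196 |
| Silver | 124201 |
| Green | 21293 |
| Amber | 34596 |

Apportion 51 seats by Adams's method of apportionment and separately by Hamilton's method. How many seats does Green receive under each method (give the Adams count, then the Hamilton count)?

Adams: Blue 13, Red 6, Gold 12, Silver 13, Green 3, Amber 4.
Hamilton: Blue 13, Red 6, Gold 13, Silver 13, Green 2, Amber 4.
Green gets 3 under Adams and 2 under Hamilton.

3 and 2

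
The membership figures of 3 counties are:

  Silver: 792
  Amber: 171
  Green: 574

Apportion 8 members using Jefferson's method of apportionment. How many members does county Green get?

3

Standard divisor 1537/8 ≈ 192.125; standard quotas: Silver 4.122, Amber 0.890, Green 2.988.
Rounding down gives 4, 0, 2 = 6 seats, so the divisor must be adjusted.
With modified divisor 160: modified quotas Silver 4.950, Amber 1.069, Green 3.587.
Rounding down: Silver 4, Amber 1, Green 3 (total 8).
Green receives 3.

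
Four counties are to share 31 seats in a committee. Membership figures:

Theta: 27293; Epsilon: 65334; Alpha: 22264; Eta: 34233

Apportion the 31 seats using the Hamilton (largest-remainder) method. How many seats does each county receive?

The standard divisor is 149124/31 ≈ 4810.452.
Standard quotas: Theta 5.6737, Epsilon 13.5817, Alpha 4.6283, Eta 7.1164.
Lower quotas: Theta 5, Epsilon 13, Alpha 4, Eta 7 (sum 29, leaving 2 seats).
Remainders in descending order: Theta 0.6737, Alpha 0.6283, Epsilon 0.5817, Eta 0.1164.
Largest remainders: Theta, Alpha receive the extra seats.

Theta 6, Epsilon 13, Alpha 5, Eta 7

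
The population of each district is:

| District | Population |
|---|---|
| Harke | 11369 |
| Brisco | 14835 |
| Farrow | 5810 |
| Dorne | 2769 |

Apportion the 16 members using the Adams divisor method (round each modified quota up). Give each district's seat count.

Standard divisor 34783/16 ≈ 2173.938; standard quotas: Harke 5.230, Brisco 6.824, Farrow 2.673, Dorne 1.274.
Rounding up gives 6, 7, 3, 2 = 18 seats, so the divisor must be adjusted.
With modified divisor 2600: modified quotas Harke 4.373, Brisco 5.706, Farrow 2.235, Dorne 1.065.
Rounding up: Harke 5, Brisco 6, Farrow 3, Dorne 2 (total 16).

Harke 5; Brisco 6; Farrow 3; Dorne 2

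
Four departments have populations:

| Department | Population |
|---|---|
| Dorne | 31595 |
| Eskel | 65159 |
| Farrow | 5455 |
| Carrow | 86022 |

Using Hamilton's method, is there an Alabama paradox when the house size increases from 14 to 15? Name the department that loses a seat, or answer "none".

At 14 seats: Dorne 2, Eskel 5, Farrow 1, Carrow 6.
At 15 seats: Dorne 3, Eskel 5, Farrow 0, Carrow 7.
Farrow drops from 1 to 0.

Farrow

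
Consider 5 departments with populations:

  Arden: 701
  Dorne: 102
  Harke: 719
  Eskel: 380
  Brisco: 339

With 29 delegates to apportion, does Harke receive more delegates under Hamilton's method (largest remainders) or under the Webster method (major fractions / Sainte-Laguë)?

Hamilton: Arden 9, Dorne 1, Harke 9, Eskel 5, Brisco 5.
Webster: Arden 9, Dorne 1, Harke 10, Eskel 5, Brisco 4.
Harke gets 9 under Hamilton and 10 under Webster.

Webster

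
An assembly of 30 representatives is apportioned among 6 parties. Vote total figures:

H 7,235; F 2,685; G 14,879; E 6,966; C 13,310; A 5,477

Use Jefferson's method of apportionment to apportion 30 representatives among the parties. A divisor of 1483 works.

H 4, F 1, G 10, E 4, C 8, A 3

With modified divisor 1483: modified quotas H 4.879, F 1.811, G 10.033, E 4.697, C 8.975, A 3.693.
Rounding down: H 4, F 1, G 10, E 4, C 8, A 3 (total 30).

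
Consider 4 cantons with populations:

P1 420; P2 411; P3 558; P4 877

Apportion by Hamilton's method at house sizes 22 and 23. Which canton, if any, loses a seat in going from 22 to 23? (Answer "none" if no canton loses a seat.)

At 22 seats: P1 4, P2 4, P3 5, P4 9.
At 23 seats: P1 4, P2 4, P3 6, P4 9.
No canton's allocation decreased.

none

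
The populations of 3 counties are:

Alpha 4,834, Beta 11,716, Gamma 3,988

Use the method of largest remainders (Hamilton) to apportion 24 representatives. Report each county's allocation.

Alpha 5; Beta 14; Gamma 5

Total 20538; standard divisor 20538/24 ≈ 855.75.
Standard quotas: Alpha 5.6488, Beta 13.6909, Gamma 4.6602.
Lower quotas: Alpha 5, Beta 13, Gamma 4 (sum 22, leaving 2 seats).
Remainders in descending order: Beta 0.6909, Gamma 0.6602, Alpha 0.6488.
Largest remainders: Beta, Gamma receive the extra seats.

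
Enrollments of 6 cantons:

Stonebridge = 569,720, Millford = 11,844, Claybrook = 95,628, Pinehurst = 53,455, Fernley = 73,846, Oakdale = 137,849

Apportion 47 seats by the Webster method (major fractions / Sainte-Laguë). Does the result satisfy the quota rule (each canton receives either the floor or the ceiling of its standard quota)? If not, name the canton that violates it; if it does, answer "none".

Standard quotas: Stonebridge 28.415, Millford 0.591, Claybrook 4.770, Pinehurst 2.666, Fernley 3.683, Oakdale 6.875.
Webster allocation: Stonebridge 27, Millford 1, Claybrook 5, Pinehurst 3, Fernley 4, Oakdale 7.
Stonebridge has quota 28.415 (lower 28, upper 29) but receives 27 — outside the quota interval.

Stonebridge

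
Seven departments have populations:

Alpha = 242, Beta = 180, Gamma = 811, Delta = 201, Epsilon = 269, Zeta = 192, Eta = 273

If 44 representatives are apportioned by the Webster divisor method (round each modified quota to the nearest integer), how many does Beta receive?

Standard divisor 2168/44 ≈ 49.273; standard quotas: Alpha 4.911, Beta 3.653, Gamma 16.459, Delta 4.079, Epsilon 5.459, Zeta 3.897, Eta 5.541.
Rounding to the nearest integer gives Alpha 5, Beta 4, Gamma 16, Delta 4, Epsilon 5, Zeta 4, Eta 6 — total 44, matching the house size, so no adjustment is needed.
Beta receives 4.

4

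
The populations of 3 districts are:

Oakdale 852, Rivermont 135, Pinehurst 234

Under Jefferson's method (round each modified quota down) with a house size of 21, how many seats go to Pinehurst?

Standard divisor 1221/21 ≈ 58.143; standard quotas: Oakdale 14.654, Rivermont 2.322, Pinehurst 4.025.
Rounding down gives 14, 2, 4 = 20 seats, so the divisor must be adjusted.
With modified divisor 55: modified quotas Oakdale 15.491, Rivermont 2.455, Pinehurst 4.255.
Rounding down: Oakdale 15, Rivermont 2, Pinehurst 4 (total 21).
Pinehurst receives 4.

4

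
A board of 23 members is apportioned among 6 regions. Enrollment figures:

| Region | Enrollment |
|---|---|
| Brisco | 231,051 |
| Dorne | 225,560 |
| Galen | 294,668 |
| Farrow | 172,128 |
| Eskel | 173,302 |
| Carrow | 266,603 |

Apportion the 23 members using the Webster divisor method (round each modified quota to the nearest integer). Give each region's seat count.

Brisco 4; Dorne 4; Galen 5; Farrow 3; Eskel 3; Carrow 4

Standard divisor 1363312/23 ≈ 59274.435; standard quotas: Brisco 3.898, Dorne 3.805, Galen 4.971, Farrow 2.904, Eskel 2.924, Carrow 4.498.
Rounding to the nearest integer gives Brisco 4, Dorne 4, Galen 5, Farrow 3, Eskel 3, Carrow 4 — total 23, matching the house size, so no adjustment is needed.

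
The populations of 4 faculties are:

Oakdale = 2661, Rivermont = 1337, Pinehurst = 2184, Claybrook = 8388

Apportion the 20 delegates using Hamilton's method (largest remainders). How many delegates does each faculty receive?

Total 14570; standard divisor 14570/20 ≈ 728.5.
Standard quotas: Oakdale 3.6527, Rivermont 1.8353, Pinehurst 2.9979, Claybrook 11.5141.
Lower quotas: Oakdale 3, Rivermont 1, Pinehurst 2, Claybrook 11 (sum 17, leaving 3 seats).
Remainders in descending order: Pinehurst 0.9979, Rivermont 0.8353, Oakdale 0.6527, Claybrook 0.5141.
The surplus seats go to Pinehurst, Rivermont, Oakdale.

Oakdale=4, Rivermont=2, Pinehurst=3, Claybrook=11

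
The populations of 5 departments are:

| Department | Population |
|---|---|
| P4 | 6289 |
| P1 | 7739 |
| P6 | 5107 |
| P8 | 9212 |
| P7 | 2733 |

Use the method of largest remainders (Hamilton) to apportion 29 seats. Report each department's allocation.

The standard divisor is 31080/29 ≈ 1071.724.
Standard quotas: P4 5.8681, P1 7.2211, P6 4.7652, P8 8.5955, P7 2.5501.
Lower quotas: P4 5, P1 7, P6 4, P8 8, P7 2 (sum 26, leaving 3 seats).
Remainders in descending order: P4 0.8681, P6 0.7652, P8 0.5955, P7 0.5501, P1 0.2211.
The surplus seats go to P4, P6, P8.

P4: 6, P1: 7, P6: 5, P8: 9, P7: 2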